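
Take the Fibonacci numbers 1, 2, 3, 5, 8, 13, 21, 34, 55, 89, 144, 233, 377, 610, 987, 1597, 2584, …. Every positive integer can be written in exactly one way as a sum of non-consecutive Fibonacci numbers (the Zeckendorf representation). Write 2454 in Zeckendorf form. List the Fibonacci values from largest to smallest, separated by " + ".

1597 + 610 + 233 + 13 + 1

largest Fibonacci ≤ 2454 is 1597; 2454 − 1597 = 857
largest Fibonacci ≤ 857 is 610; 857 − 610 = 247
largest Fibonacci ≤ 247 is 233; 247 − 233 = 14
largest Fibonacci ≤ 14 is 13; 14 − 13 = 1
largest Fibonacci ≤ 1 is 1; 1 − 1 = 0
So 2454 = 1597 + 610 + 233 + 13 + 1, with no two terms consecutive in the sequence.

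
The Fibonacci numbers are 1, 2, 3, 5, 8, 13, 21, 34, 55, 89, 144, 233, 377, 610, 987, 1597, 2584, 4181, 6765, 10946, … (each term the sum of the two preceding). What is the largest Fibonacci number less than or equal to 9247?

6765

6765 ≤ 9247 < 10946, so the largest Fibonacci number not exceeding 9247 is 6765.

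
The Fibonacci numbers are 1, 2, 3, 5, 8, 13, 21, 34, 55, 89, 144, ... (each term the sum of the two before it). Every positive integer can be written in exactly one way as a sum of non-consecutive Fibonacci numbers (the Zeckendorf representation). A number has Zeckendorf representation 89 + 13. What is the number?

102

89 + 13 = 102.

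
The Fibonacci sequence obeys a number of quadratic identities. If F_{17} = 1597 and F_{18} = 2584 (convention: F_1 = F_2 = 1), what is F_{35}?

By F_{2k+1} = F_k² + F_{k+1}²: F_{35} = 1597² + 2584² = 2550409 + 6677056 = 9227465.

9227465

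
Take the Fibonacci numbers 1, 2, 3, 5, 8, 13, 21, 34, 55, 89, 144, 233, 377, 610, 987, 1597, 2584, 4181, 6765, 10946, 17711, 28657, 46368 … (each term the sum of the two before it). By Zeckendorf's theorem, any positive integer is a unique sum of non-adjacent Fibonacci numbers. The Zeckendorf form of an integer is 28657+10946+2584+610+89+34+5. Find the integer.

28657+10946+2584+610+89+34+5 = 42925.

42925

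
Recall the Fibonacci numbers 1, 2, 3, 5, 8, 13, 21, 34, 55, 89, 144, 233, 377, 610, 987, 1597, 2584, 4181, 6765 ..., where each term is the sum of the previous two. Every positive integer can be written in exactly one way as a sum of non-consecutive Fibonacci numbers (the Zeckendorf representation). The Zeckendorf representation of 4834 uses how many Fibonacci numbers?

Greedily peel off the largest Fibonacci term at each step:
largest Fibonacci ≤ 4834 is 4181; 4834 − 4181 = 653
largest Fibonacci ≤ 653 is 610; 653 − 610 = 43
largest Fibonacci ≤ 43 is 34; 43 − 34 = 9
largest Fibonacci ≤ 9 is 8; 9 − 8 = 1
largest Fibonacci ≤ 1 is 1; 1 − 1 = 0
4834 = 4181 + 610 + 34 + 8 + 1, which has 5 terms.

5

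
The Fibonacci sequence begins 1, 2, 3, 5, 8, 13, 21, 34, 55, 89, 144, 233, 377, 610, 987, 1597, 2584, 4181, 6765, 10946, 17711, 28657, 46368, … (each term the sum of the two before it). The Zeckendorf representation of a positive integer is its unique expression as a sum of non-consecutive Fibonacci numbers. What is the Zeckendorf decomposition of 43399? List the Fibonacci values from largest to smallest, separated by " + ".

43399 − 28657 = 14742
14742 − 10946 = 3796
3796 − 2584 = 1212
1212 − 987 = 225
225 − 144 = 81
81 − 55 = 26
26 − 21 = 5
5 − 5 = 0
So 43399 = 28657 + 10946 + 2584 + 987 + 144 + 55 + 21 + 5, with no two terms consecutive in the sequence.

28657 + 10946 + 2584 + 987 + 144 + 55 + 21 + 5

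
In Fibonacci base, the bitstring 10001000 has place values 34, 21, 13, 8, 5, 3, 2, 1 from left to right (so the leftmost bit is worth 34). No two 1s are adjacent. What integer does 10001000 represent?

Summing the place values of the 1 bits: 34 + 5 = 39.

39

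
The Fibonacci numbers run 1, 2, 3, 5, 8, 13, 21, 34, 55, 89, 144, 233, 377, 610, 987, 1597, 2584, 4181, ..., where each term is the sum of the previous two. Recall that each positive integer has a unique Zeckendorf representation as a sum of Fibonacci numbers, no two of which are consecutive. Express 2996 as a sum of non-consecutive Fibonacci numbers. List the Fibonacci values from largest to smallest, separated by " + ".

2584 + 377 + 34 + 1

Greedily peel off the largest Fibonacci term at each step:
largest Fibonacci ≤ 2996 is 2584; 2996 − 2584 = 412
largest Fibonacci ≤ 412 is 377; 412 − 377 = 35
largest Fibonacci ≤ 35 is 34; 35 − 34 = 1
largest Fibonacci ≤ 1 is 1; 1 − 1 = 0
So 2996 = 2584 + 377 + 34 + 1, with no two terms consecutive in the sequence.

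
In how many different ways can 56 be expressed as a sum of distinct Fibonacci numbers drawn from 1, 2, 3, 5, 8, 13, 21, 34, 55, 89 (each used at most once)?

4

56 = 55+1 = 34+21+1 = 34+13+8+1 = 34+13+5+3+1 — 4 representations.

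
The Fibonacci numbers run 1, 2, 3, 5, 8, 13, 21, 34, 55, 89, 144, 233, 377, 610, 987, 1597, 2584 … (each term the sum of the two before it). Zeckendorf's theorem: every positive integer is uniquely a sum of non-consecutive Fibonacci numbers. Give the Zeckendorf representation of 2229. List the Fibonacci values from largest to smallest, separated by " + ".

1597 + 610 + 21 + 1

Greedily peel off the largest Fibonacci term at each step:
take 1597 (≤ 2229); 2229 − 1597 = 632
take 610 (≤ 632); 632 − 610 = 22
take 21 (≤ 22); 22 − 21 = 1
take 1 (≤ 1); 1 − 1 = 0
So 2229 = 1597 + 610 + 21 + 1, with no two terms consecutive in the sequence.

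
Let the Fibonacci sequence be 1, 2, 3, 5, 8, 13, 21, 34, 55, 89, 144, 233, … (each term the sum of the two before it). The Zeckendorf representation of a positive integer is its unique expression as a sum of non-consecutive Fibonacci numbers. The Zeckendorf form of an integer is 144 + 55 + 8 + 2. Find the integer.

209

144 + 55 + 8 + 2 = 209.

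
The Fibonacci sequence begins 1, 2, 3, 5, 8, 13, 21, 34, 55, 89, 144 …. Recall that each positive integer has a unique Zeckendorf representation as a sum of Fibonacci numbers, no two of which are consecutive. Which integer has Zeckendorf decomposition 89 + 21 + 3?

89 + 21 + 3 = 113.

113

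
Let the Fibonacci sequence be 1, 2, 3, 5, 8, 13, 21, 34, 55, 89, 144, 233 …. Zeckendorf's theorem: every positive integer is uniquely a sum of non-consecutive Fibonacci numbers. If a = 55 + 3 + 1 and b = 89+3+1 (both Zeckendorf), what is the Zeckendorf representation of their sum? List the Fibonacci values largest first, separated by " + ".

The two numbers are 59 and 93, so their sum is 152.
subtract 144 from 152: 8 remains
subtract 8 from 8: 0 remains

144 + 8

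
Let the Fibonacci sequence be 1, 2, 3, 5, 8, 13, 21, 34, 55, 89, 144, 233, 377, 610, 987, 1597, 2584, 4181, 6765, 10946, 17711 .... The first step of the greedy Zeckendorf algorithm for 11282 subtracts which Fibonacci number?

10946

10946 ≤ 11282 < 17711, so the largest Fibonacci number not exceeding 11282 is 10946.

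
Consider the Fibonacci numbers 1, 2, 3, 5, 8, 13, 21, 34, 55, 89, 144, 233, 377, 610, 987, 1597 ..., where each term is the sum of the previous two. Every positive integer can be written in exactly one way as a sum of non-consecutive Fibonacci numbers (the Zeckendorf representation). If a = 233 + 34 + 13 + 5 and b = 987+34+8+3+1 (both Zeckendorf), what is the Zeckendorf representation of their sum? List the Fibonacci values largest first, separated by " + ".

987 + 233 + 89 + 8 + 1

The two numbers are 285 and 1033, so their sum is 1318.
Repeatedly subtract the largest Fibonacci number that fits:
1318: greatest Fibonacci not exceeding it is 987, leaving 331
331: greatest Fibonacci not exceeding it is 233, leaving 98
98: greatest Fibonacci not exceeding it is 89, leaving 9
9: greatest Fibonacci not exceeding it is 8, leaving 1
1: greatest Fibonacci not exceeding it is 1, leaving 0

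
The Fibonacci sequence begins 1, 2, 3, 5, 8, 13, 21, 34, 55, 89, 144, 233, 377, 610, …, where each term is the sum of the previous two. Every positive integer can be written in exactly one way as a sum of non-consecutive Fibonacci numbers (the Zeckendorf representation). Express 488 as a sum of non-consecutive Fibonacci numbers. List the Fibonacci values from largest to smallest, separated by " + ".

subtract 377 from 488: 111 remains
subtract 89 from 111: 22 remains
subtract 21 from 22: 1 remains
subtract 1 from 1: 0 remains
So 488 = 377 + 89 + 21 + 1, with no two terms consecutive in the sequence.

377 + 89 + 21 + 1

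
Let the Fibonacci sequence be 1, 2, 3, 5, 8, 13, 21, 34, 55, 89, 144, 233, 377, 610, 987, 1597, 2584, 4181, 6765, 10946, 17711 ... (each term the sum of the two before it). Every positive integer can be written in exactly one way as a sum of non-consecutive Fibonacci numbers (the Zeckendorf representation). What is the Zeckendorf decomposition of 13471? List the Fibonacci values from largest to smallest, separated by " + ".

10946 ≤ 13471 < 17711, so take 10946; remainder 2525
1597 ≤ 2525 < 2584, so take 1597; remainder 928
610 ≤ 928 < 987, so take 610; remainder 318
233 ≤ 318 < 377, so take 233; remainder 85
55 ≤ 85 < 89, so take 55; remainder 30
21 ≤ 30 < 34, so take 21; remainder 9
8 ≤ 9 < 13, so take 8; remainder 1
1 ≤ 1 < 2, so take 1; remainder 0
So 13471 = 10946 + 1597 + 610 + 233 + 55 + 21 + 8 + 1, with no two terms consecutive in the sequence.

10946 + 1597 + 610 + 233 + 55 + 21 + 8 + 1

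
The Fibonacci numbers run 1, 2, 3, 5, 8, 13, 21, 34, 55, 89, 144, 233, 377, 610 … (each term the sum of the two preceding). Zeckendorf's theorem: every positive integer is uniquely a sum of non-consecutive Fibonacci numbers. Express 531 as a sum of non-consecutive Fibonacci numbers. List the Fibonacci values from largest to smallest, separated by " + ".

377 + 144 + 8 + 2

Greedily peel off the largest Fibonacci term at each step:
531 − 377 = 154
154 − 144 = 10
10 − 8 = 2
2 − 2 = 0
So 531 = 377 + 144 + 8 + 2, with no two terms consecutive in the sequence.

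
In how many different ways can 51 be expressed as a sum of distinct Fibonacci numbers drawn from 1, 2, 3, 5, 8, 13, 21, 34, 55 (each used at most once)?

Starting from the Zeckendorf form and repeatedly splitting a term F_k into F_{k−1} + F_{k−2} (when neither is already used) reaches every representation.
51 = 34+13+3+1 = 34+8+5+3+1 = 21+13+8+5+3+1 — 3 representations.

3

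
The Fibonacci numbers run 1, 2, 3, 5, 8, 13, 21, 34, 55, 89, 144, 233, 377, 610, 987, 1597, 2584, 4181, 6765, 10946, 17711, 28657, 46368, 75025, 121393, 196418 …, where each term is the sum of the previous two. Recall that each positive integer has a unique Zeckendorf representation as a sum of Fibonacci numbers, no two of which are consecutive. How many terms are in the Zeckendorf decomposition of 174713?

take 121393 (≤ 174713); 174713 − 121393 = 53320
take 46368 (≤ 53320); 53320 − 46368 = 6952
take 6765 (≤ 6952); 6952 − 6765 = 187
take 144 (≤ 187); 187 − 144 = 43
take 34 (≤ 43); 43 − 34 = 9
take 8 (≤ 9); 9 − 8 = 1
take 1 (≤ 1); 1 − 1 = 0
174713 = 121393 + 46368 + 6765 + 144 + 34 + 8 + 1, which has 7 terms.

7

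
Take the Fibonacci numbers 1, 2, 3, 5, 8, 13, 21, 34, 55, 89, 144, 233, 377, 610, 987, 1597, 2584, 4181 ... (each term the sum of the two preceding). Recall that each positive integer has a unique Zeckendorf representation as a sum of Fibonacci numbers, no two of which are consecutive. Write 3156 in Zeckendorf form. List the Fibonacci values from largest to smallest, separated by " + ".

subtract 2584 from 3156: 572 remains
subtract 377 from 572: 195 remains
subtract 144 from 195: 51 remains
subtract 34 from 51: 17 remains
subtract 13 from 17: 4 remains
subtract 3 from 4: 1 remains
subtract 1 from 1: 0 remains
So 3156 = 2584 + 377 + 144 + 34 + 13 + 3 + 1, with no two terms consecutive in the sequence.

2584 + 377 + 144 + 34 + 13 + 3 + 1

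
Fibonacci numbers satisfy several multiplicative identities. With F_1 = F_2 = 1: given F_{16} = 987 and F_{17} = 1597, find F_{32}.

2178309

By the doubling identity F_{2k} = F_k(2F_{k+1} − F_k): F_{32} = 987·(2·1597 − 987) = 987·2207 = 2178309.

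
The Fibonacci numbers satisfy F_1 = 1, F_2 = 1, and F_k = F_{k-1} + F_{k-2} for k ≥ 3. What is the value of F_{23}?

28657

Iterating the recurrence up to F_{16} = 987 and F_{15} = 610:
F_{17} = F_{16} + F_{15} = 987 + 610 = 1597
F_{18} = F_{17} + F_{16} = 1597 + 987 = 2584
F_{19} = F_{18} + F_{17} = 2584 + 1597 = 4181
F_{20} = F_{19} + F_{18} = 4181 + 2584 = 6765
F_{21} = F_{20} + F_{19} = 6765 + 4181 = 10946
F_{22} = F_{21} + F_{20} = 10946 + 6765 = 17711
F_{23} = F_{22} + F_{21} = 17711 + 10946 = 28657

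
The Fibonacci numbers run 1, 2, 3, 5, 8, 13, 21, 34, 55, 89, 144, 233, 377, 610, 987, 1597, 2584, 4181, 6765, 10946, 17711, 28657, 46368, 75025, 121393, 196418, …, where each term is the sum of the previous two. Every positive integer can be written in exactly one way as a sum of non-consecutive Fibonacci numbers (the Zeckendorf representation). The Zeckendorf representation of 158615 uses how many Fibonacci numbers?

158615: greatest Fibonacci not exceeding it is 121393, leaving 37222
37222: greatest Fibonacci not exceeding it is 28657, leaving 8565
8565: greatest Fibonacci not exceeding it is 6765, leaving 1800
1800: greatest Fibonacci not exceeding it is 1597, leaving 203
203: greatest Fibonacci not exceeding it is 144, leaving 59
59: greatest Fibonacci not exceeding it is 55, leaving 4
4: greatest Fibonacci not exceeding it is 3, leaving 1
1: greatest Fibonacci not exceeding it is 1, leaving 0
158615 = 121393 + 28657 + 6765 + 1597 + 144 + 55 + 3 + 1, which has 8 terms.

8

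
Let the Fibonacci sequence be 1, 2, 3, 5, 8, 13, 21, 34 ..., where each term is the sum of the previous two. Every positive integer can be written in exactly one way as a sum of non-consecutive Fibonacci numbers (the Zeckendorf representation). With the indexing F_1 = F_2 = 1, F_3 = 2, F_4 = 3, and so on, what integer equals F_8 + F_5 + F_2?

27

F_8 + F_5 + F_2 = 21 + 5 + 1 = 27.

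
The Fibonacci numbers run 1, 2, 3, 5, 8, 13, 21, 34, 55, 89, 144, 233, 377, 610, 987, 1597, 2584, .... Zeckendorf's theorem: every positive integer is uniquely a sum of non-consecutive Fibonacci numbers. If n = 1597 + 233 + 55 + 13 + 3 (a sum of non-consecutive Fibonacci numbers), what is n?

1597 + 233 + 55 + 13 + 3 = 1901.

1901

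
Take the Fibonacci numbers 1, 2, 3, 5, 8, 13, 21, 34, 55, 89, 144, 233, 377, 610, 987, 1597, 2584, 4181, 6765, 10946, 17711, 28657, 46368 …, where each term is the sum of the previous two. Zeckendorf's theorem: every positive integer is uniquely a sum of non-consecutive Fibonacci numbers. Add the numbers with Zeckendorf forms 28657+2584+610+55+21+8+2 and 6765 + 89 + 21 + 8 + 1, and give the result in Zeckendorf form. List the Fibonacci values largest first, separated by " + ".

28657 + 6765 + 2584 + 610 + 144 + 55 + 5 + 1

The two numbers are 31937 and 6884, so their sum is 38821.
take 28657 (≤ 38821); 38821 − 28657 = 10164
take 6765 (≤ 10164); 10164 − 6765 = 3399
take 2584 (≤ 3399); 3399 − 2584 = 815
take 610 (≤ 815); 815 − 610 = 205
take 144 (≤ 205); 205 − 144 = 61
take 55 (≤ 61); 61 − 55 = 6
take 5 (≤ 6); 6 − 5 = 1
take 1 (≤ 1); 1 − 1 = 0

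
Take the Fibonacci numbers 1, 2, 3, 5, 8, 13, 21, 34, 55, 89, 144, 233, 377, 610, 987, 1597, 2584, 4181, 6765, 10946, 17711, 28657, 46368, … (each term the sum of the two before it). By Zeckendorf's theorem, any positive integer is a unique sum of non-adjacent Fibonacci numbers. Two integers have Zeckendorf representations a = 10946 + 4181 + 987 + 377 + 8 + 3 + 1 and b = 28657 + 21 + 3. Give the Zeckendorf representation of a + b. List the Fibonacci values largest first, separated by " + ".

The two numbers are 16503 and 28681, so their sum is 45184.
Greedy algorithm:
45184 − 28657 = 16527
16527 − 10946 = 5581
5581 − 4181 = 1400
1400 − 987 = 413
413 − 377 = 36
36 − 34 = 2
2 − 2 = 0

28657 + 10946 + 4181 + 987 + 377 + 34 + 2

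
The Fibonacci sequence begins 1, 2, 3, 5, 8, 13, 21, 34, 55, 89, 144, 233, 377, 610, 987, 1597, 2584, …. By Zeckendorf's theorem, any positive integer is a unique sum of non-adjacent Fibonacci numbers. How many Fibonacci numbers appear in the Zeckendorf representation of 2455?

Repeatedly subtract the largest Fibonacci number that fits:
1597 ≤ 2455 < 2584, so take 1597; remainder 858
610 ≤ 858 < 987, so take 610; remainder 248
233 ≤ 248 < 377, so take 233; remainder 15
13 ≤ 15 < 21, so take 13; remainder 2
2 ≤ 2 < 3, so take 2; remainder 0
2455 = 1597 + 610 + 233 + 13 + 2, which has 5 terms.

5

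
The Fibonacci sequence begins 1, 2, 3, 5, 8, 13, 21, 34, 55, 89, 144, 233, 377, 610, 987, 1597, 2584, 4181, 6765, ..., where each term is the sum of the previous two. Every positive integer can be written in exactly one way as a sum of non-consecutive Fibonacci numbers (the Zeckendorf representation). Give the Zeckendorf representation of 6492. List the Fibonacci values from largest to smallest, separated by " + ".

Repeatedly subtract the largest Fibonacci number that fits:
largest Fibonacci ≤ 6492 is 4181; 6492 − 4181 = 2311
largest Fibonacci ≤ 2311 is 1597; 2311 − 1597 = 714
largest Fibonacci ≤ 714 is 610; 714 − 610 = 104
largest Fibonacci ≤ 104 is 89; 104 − 89 = 15
largest Fibonacci ≤ 15 is 13; 15 − 13 = 2
largest Fibonacci ≤ 2 is 2; 2 − 2 = 0
So 6492 = 4181 + 1597 + 610 + 89 + 13 + 2, with no two terms consecutive in the sequence.

4181 + 1597 + 610 + 89 + 13 + 2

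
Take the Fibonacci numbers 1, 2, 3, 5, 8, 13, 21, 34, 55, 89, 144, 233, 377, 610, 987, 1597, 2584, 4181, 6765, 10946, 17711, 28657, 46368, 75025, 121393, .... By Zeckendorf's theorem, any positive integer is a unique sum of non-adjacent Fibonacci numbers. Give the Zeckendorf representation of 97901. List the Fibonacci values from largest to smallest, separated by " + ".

75025 + 17711 + 4181 + 610 + 233 + 89 + 34 + 13 + 5

Greedy algorithm:
take 75025 (≤ 97901); 97901 − 75025 = 22876
take 17711 (≤ 22876); 22876 − 17711 = 5165
take 4181 (≤ 5165); 5165 − 4181 = 984
take 610 (≤ 984); 984 − 610 = 374
take 233 (≤ 374); 374 − 233 = 141
take 89 (≤ 141); 141 − 89 = 52
take 34 (≤ 52); 52 − 34 = 18
take 13 (≤ 18); 18 − 13 = 5
take 5 (≤ 5); 5 − 5 = 0
So 97901 = 75025 + 17711 + 4181 + 610 + 233 + 89 + 34 + 13 + 5, with no two terms consecutive in the sequence.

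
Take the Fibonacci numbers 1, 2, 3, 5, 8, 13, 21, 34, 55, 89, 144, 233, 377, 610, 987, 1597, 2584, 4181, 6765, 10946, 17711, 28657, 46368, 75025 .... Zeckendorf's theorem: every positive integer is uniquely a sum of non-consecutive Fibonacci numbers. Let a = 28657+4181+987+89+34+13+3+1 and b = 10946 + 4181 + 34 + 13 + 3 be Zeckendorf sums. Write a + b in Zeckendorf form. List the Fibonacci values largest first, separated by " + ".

46368 + 2584 + 144 + 34 + 8 + 3 + 1

The two numbers are 33965 and 15177, so their sum is 49142.
Repeatedly subtract the largest Fibonacci number that fits:
49142 − 46368 = 2774
2774 − 2584 = 190
190 − 144 = 46
46 − 34 = 12
12 − 8 = 4
4 − 3 = 1
1 − 1 = 0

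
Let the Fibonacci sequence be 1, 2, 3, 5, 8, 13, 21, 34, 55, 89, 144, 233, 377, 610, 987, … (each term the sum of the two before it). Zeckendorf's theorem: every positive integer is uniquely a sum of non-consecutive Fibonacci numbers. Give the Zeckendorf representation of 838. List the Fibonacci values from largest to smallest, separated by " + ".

Greedily peel off the largest Fibonacci term at each step:
take 610 (≤ 838); 838 − 610 = 228
take 144 (≤ 228); 228 − 144 = 84
take 55 (≤ 84); 84 − 55 = 29
take 21 (≤ 29); 29 − 21 = 8
take 8 (≤ 8); 8 − 8 = 0
So 838 = 610 + 144 + 55 + 21 + 8, with no two terms consecutive in the sequence.

610 + 144 + 55 + 21 + 8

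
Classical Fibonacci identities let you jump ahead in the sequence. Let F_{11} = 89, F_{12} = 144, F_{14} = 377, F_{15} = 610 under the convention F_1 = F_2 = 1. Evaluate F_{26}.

121393

By the addition formula F_{m+n} = F_m F_{n+1} + F_{m−1} F_n with m=12, n=14: F_{26} = 144·610 + 89·377 = 87840 + 33553 = 121393.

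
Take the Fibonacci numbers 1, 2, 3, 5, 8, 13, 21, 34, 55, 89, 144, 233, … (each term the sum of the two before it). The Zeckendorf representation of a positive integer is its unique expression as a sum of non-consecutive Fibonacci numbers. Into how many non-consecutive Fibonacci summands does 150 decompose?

take 144 (≤ 150); 150 − 144 = 6
take 5 (≤ 6); 6 − 5 = 1
take 1 (≤ 1); 1 − 1 = 0
150 = 144 + 5 + 1, which has 3 terms.

3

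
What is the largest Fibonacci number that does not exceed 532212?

514229

514229 ≤ 532212 < 832040, so the largest Fibonacci number not exceeding 532212 is 514229.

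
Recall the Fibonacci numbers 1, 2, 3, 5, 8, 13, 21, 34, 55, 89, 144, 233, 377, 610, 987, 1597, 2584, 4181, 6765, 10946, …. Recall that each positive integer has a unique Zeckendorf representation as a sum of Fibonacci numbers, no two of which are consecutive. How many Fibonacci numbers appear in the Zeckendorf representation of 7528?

Greedy algorithm:
take 6765 (≤ 7528); 7528 − 6765 = 763
take 610 (≤ 763); 763 − 610 = 153
take 144 (≤ 153); 153 − 144 = 9
take 8 (≤ 9); 9 − 8 = 1
take 1 (≤ 1); 1 − 1 = 0
7528 = 6765 + 610 + 144 + 8 + 1, which has 5 terms.

5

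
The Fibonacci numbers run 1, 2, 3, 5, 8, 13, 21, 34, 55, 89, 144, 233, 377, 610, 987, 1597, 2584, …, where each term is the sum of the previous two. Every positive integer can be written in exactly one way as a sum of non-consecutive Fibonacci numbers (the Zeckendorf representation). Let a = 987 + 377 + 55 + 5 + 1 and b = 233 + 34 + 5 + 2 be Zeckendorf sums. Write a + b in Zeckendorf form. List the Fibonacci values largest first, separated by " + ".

1597 + 89 + 13

The two numbers are 1425 and 274, so their sum is 1699.
Greedily peel off the largest Fibonacci term at each step:
subtract 1597 from 1699: 102 remains
subtract 89 from 102: 13 remains
subtract 13 from 13: 0 remains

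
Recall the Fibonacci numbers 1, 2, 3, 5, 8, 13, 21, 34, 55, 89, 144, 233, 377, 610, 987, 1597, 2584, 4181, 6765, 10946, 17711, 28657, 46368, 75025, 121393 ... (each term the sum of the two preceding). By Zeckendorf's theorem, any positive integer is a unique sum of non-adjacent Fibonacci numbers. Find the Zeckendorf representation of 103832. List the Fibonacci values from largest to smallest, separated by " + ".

Greedy algorithm:
75025 ≤ 103832 < 121393, so take 75025; remainder 28807
28657 ≤ 28807 < 46368, so take 28657; remainder 150
144 ≤ 150 < 233, so take 144; remainder 6
5 ≤ 6 < 8, so take 5; remainder 1
1 ≤ 1 < 2, so take 1; remainder 0
So 103832 = 75025 + 28657 + 144 + 5 + 1, with no two terms consecutive in the sequence.

75025 + 28657 + 144 + 5 + 1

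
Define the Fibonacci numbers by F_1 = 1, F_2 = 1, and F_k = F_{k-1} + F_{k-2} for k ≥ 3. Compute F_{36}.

14930352

Iterating the recurrence up to F_{29} = 514229 and F_{28} = 317811:
F_{30} = F_{29} + F_{28} = 514229 + 317811 = 832040
F_{31} = F_{30} + F_{29} = 832040 + 514229 = 1346269
F_{32} = F_{31} + F_{30} = 1346269 + 832040 = 2178309
F_{33} = F_{32} + F_{31} = 2178309 + 1346269 = 3524578
F_{34} = F_{33} + F_{32} = 3524578 + 2178309 = 5702887
F_{35} = F_{34} + F_{33} = 5702887 + 3524578 = 9227465
F_{36} = F_{35} + F_{34} = 9227465 + 5702887 = 14930352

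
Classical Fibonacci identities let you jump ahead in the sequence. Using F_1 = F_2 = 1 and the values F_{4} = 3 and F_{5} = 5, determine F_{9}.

By F_{2k+1} = F_k² + F_{k+1}²: F_{9} = 3² + 5² = 9 + 25 = 34.

34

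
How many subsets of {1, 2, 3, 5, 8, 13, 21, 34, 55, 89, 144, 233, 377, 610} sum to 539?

Starting from the Zeckendorf form and repeatedly splitting a term F_k into F_{k−1} + F_{k−2} (when neither is already used) reaches every representation.
539 = 377+144+13+5 = 377+144+13+3+2 = 377+89+55+13+5 = … (12 more), for 15 in all.

15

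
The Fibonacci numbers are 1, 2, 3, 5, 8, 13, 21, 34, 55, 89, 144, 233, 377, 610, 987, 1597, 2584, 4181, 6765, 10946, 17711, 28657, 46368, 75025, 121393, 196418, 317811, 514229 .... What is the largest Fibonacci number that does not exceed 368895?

317811 ≤ 368895 < 514229, so the largest Fibonacci number not exceeding 368895 is 317811.

317811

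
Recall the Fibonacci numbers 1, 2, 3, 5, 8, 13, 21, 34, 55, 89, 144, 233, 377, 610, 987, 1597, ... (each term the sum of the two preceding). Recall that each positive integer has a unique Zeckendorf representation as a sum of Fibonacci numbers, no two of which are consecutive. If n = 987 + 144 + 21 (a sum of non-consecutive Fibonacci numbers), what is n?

987 + 144 + 21 = 1152.

1152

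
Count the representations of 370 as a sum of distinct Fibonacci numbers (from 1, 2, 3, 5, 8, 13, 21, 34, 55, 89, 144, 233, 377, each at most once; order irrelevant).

9

Each representation comes from the Zeckendorf form by replacing some F_k with F_{k−1} + F_{k−2} where possible.
370 = 233+89+34+13+1 = 233+89+34+8+5+1 = 233+89+34+8+3+2+1 = 233+89+21+13+8+5+1 = … (5 more), for 9 in all.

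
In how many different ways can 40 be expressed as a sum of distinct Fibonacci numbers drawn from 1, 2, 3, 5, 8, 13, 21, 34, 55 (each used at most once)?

5

Starting from the Zeckendorf form and repeatedly splitting a term F_k into F_{k−1} + F_{k−2} (when neither is already used) reaches every representation.
40 = 34+5+1 = 34+3+2+1 = 21+13+5+1 = 21+13+3+2+1 = 21+8+5+3+2+1 — 5 representations.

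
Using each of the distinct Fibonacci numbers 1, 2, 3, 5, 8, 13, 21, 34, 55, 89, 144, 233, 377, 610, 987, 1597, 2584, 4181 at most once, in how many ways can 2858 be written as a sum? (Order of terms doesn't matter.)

15

Starting from the Zeckendorf form and repeatedly splitting a term F_k into F_{k−1} + F_{k−2} (when neither is already used) reaches every representation.
2858 = 2584+233+34+5+2 = 2584+233+21+13+5+2 = 2584+144+89+34+5+2 = … (12 more), for 15 in all.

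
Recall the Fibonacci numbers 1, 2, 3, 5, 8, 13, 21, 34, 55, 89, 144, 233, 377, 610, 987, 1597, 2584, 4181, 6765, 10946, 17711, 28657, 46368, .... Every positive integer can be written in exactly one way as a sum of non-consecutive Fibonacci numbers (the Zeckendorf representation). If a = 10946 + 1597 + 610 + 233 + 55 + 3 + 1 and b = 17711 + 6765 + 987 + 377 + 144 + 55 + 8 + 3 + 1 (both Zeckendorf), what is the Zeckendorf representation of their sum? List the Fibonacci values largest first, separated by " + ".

The two numbers are 13445 and 26051, so their sum is 39496.
largest Fibonacci ≤ 39496 is 28657; 39496 − 28657 = 10839
largest Fibonacci ≤ 10839 is 6765; 10839 − 6765 = 4074
largest Fibonacci ≤ 4074 is 2584; 4074 − 2584 = 1490
largest Fibonacci ≤ 1490 is 987; 1490 − 987 = 503
largest Fibonacci ≤ 503 is 377; 503 − 377 = 126
largest Fibonacci ≤ 126 is 89; 126 − 89 = 37
largest Fibonacci ≤ 37 is 34; 37 − 34 = 3
largest Fibonacci ≤ 3 is 3; 3 − 3 = 0

28657 + 6765 + 2584 + 987 + 377 + 89 + 34 + 3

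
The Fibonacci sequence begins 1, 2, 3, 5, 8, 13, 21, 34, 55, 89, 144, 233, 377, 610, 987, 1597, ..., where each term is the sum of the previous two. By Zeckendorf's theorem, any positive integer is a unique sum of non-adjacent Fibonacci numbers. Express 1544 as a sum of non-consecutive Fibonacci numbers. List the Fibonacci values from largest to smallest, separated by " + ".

987 + 377 + 144 + 34 + 2

Repeatedly subtract the largest Fibonacci number that fits:
1544 − 987 = 557
557 − 377 = 180
180 − 144 = 36
36 − 34 = 2
2 − 2 = 0
So 1544 = 987 + 377 + 144 + 34 + 2, with no two terms consecutive in the sequence.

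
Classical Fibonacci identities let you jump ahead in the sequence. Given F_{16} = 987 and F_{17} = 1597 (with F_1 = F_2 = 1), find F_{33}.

3524578

By F_{2k+1} = F_k² + F_{k+1}²: F_{33} = 987² + 1597² = 974169 + 2550409 = 3524578.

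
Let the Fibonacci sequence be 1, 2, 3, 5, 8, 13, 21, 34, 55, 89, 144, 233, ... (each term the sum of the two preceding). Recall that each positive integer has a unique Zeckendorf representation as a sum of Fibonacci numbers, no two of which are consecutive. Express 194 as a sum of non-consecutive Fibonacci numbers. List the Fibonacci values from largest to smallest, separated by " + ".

144 + 34 + 13 + 3

Greedily peel off the largest Fibonacci term at each step:
take 144 (≤ 194); 194 − 144 = 50
take 34 (≤ 50); 50 − 34 = 16
take 13 (≤ 16); 16 − 13 = 3
take 3 (≤ 3); 3 − 3 = 0
So 194 = 144 + 34 + 13 + 3, with no two terms consecutive in the sequence.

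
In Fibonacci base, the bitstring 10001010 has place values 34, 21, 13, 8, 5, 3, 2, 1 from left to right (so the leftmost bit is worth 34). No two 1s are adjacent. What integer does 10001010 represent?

Summing the place values of the 1 bits: 34 + 5 + 2 = 41.

41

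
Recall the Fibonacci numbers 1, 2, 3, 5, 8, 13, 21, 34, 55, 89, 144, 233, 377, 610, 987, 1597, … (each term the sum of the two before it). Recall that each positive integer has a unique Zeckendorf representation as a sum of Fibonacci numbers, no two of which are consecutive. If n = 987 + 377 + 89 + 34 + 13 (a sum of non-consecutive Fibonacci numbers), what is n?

1500

987 + 377 + 89 + 34 + 13 = 1500.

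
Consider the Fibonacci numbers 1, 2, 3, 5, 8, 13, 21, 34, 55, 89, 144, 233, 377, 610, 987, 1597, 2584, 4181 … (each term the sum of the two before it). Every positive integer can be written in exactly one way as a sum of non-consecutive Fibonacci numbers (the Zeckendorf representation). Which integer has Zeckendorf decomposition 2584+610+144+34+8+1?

2584+610+144+34+8+1 = 3381.

3381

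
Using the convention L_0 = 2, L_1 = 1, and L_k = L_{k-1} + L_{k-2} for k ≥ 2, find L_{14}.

Iterating the recurrence up to L_{6} = 18 and L_{5} = 11:
L_{7} = L_{6} + L_{5} = 18 + 11 = 29
L_{8} = L_{7} + L_{6} = 29 + 18 = 47
L_{9} = L_{8} + L_{7} = 47 + 29 = 76
L_{10} = L_{9} + L_{8} = 76 + 47 = 123
L_{11} = L_{10} + L_{9} = 123 + 76 = 199
L_{12} = L_{11} + L_{10} = 199 + 123 = 322
L_{13} = L_{12} + L_{11} = 322 + 199 = 521
L_{14} = L_{13} + L_{12} = 521 + 322 = 843

843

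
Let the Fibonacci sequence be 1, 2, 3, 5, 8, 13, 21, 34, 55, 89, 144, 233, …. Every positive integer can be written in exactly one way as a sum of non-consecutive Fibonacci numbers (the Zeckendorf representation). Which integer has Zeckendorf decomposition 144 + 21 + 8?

144 + 21 + 8 = 173.

173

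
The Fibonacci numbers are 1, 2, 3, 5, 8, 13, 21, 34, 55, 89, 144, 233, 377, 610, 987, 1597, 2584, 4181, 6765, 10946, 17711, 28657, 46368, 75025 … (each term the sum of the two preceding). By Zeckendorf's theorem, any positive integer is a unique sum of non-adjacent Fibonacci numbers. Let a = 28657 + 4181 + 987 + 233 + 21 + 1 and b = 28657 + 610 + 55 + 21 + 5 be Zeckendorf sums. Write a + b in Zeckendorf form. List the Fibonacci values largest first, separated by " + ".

The two numbers are 34080 and 29348, so their sum is 63428.
subtract 46368 from 63428: 17060 remains
subtract 10946 from 17060: 6114 remains
subtract 4181 from 6114: 1933 remains
subtract 1597 from 1933: 336 remains
subtract 233 from 336: 103 remains
subtract 89 from 103: 14 remains
subtract 13 from 14: 1 remains
subtract 1 from 1: 0 remains

46368 + 10946 + 4181 + 1597 + 233 + 89 + 13 + 1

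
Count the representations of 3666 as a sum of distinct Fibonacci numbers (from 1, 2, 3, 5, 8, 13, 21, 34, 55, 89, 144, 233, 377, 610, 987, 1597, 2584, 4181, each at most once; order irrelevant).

Starting from the Zeckendorf form and repeatedly splitting a term F_k into F_{k−1} + F_{k−2} (when neither is already used) reaches every representation.
3666 = 2584+987+89+5+1 = 2584+987+89+3+2+1 = 2584+987+55+34+5+1 = 2584+610+377+89+5+1 = 2584+987+55+34+3+2+1 = … (30 more), for 35 in all.

35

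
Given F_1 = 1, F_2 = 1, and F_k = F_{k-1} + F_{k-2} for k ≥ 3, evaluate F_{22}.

17711

Iterating the recurrence up to F_{15} = 610 and F_{14} = 377:
F_{16} = F_{15} + F_{14} = 610 + 377 = 987
F_{17} = F_{16} + F_{15} = 987 + 610 = 1597
F_{18} = F_{17} + F_{16} = 1597 + 987 = 2584
F_{19} = F_{18} + F_{17} = 2584 + 1597 = 4181
F_{20} = F_{19} + F_{18} = 4181 + 2584 = 6765
F_{21} = F_{20} + F_{19} = 6765 + 4181 = 10946
F_{22} = F_{21} + F_{20} = 10946 + 6765 = 17711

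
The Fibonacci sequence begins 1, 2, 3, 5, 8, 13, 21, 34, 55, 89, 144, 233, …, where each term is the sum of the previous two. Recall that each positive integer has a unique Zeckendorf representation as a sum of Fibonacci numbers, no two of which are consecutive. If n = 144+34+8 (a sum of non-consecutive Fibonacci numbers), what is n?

144+34+8 = 186.

186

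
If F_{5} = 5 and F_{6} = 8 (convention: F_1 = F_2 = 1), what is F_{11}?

By F_{2k+1} = F_k² + F_{k+1}²: F_{11} = 5² + 8² = 25 + 64 = 89.

89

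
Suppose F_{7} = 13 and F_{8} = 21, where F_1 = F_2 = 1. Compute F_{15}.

610

By F_{2k+1} = F_k² + F_{k+1}²: F_{15} = 13² + 21² = 169 + 441 = 610.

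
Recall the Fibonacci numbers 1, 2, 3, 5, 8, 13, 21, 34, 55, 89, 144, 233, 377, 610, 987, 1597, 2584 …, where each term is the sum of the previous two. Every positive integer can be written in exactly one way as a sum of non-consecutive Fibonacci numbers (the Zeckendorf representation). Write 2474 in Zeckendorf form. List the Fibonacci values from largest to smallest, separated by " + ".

1597 + 610 + 233 + 34

take 1597 (≤ 2474); 2474 − 1597 = 877
take 610 (≤ 877); 877 − 610 = 267
take 233 (≤ 267); 267 − 233 = 34
take 34 (≤ 34); 34 − 34 = 0
So 2474 = 1597 + 610 + 233 + 34, with no two terms consecutive in the sequence.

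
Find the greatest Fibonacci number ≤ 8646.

6765 ≤ 8646 < 10946, so the largest Fibonacci number not exceeding 8646 is 6765.

6765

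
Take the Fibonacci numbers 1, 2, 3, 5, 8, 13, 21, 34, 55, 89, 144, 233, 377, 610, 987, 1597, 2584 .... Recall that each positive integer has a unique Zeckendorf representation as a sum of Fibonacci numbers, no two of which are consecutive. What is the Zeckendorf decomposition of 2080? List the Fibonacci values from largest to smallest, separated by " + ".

1597 + 377 + 89 + 13 + 3 + 1

2080 − 1597 = 483
483 − 377 = 106
106 − 89 = 17
17 − 13 = 4
4 − 3 = 1
1 − 1 = 0
So 2080 = 1597 + 377 + 89 + 13 + 3 + 1, with no two terms consecutive in the sequence.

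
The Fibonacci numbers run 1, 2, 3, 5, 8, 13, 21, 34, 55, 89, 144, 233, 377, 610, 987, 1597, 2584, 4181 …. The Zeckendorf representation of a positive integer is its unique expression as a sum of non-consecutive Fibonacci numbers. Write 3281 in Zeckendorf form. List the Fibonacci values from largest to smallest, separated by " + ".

3281: greatest Fibonacci not exceeding it is 2584, leaving 697
697: greatest Fibonacci not exceeding it is 610, leaving 87
87: greatest Fibonacci not exceeding it is 55, leaving 32
32: greatest Fibonacci not exceeding it is 21, leaving 11
11: greatest Fibonacci not exceeding it is 8, leaving 3
3: greatest Fibonacci not exceeding it is 3, leaving 0
So 3281 = 2584 + 610 + 55 + 21 + 8 + 3, with no two terms consecutive in the sequence.

2584 + 610 + 55 + 21 + 8 + 3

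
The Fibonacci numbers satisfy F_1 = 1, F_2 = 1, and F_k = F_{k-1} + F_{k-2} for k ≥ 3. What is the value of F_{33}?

Iterating the recurrence up to F_{28} = 317811 and F_{27} = 196418:
F_{29} = F_{28} + F_{27} = 317811 + 196418 = 514229
F_{30} = F_{29} + F_{28} = 514229 + 317811 = 832040
F_{31} = F_{30} + F_{29} = 832040 + 514229 = 1346269
F_{32} = F_{31} + F_{30} = 1346269 + 832040 = 2178309
F_{33} = F_{32} + F_{31} = 2178309 + 1346269 = 3524578

3524578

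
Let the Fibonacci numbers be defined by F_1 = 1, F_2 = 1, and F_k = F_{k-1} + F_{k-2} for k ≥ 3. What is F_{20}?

6765

Iterating the recurrence up to F_{16} = 987 and F_{15} = 610:
F_{17} = F_{16} + F_{15} = 987 + 610 = 1597
F_{18} = F_{17} + F_{16} = 1597 + 987 = 2584
F_{19} = F_{18} + F_{17} = 2584 + 1597 = 4181
F_{20} = F_{19} + F_{18} = 4181 + 2584 = 6765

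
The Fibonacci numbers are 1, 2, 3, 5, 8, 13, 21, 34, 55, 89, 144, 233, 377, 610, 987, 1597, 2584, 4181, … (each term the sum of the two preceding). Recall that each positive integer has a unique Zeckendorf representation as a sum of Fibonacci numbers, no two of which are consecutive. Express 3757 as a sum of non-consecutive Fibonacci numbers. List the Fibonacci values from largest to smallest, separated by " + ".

2584 ≤ 3757 < 4181, so take 2584; remainder 1173
987 ≤ 1173 < 1597, so take 987; remainder 186
144 ≤ 186 < 233, so take 144; remainder 42
34 ≤ 42 < 55, so take 34; remainder 8
8 ≤ 8 < 13, so take 8; remainder 0
So 3757 = 2584 + 987 + 144 + 34 + 8, with no two terms consecutive in the sequence.

2584 + 987 + 144 + 34 + 8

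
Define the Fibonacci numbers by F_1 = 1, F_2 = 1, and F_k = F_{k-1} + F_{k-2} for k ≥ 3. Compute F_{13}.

233

Iterating the recurrence up to F_{8} = 21 and F_{7} = 13:
F_{9} = F_{8} + F_{7} = 21 + 13 = 34
F_{10} = F_{9} + F_{8} = 34 + 21 = 55
F_{11} = F_{10} + F_{9} = 55 + 34 = 89
F_{12} = F_{11} + F_{10} = 89 + 55 = 144
F_{13} = F_{12} + F_{11} = 144 + 89 = 233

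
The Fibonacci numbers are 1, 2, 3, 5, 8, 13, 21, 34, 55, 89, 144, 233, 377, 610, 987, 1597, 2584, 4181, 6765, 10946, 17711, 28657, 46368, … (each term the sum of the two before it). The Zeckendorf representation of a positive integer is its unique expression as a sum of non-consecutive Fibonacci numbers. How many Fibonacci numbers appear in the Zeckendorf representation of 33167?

6

33167: greatest Fibonacci not exceeding it is 28657, leaving 4510
4510: greatest Fibonacci not exceeding it is 4181, leaving 329
329: greatest Fibonacci not exceeding it is 233, leaving 96
96: greatest Fibonacci not exceeding it is 89, leaving 7
7: greatest Fibonacci not exceeding it is 5, leaving 2
2: greatest Fibonacci not exceeding it is 2, leaving 0
33167 = 28657 + 4181 + 233 + 89 + 5 + 2, which has 6 terms.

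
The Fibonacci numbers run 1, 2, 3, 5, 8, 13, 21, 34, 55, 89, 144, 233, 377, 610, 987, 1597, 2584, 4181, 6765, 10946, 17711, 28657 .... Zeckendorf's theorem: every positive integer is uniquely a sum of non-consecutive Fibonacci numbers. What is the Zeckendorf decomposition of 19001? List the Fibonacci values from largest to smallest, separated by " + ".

Repeatedly subtract the largest Fibonacci number that fits:
take 17711 (≤ 19001); 19001 − 17711 = 1290
take 987 (≤ 1290); 1290 − 987 = 303
take 233 (≤ 303); 303 − 233 = 70
take 55 (≤ 70); 70 − 55 = 15
take 13 (≤ 15); 15 − 13 = 2
take 2 (≤ 2); 2 − 2 = 0
So 19001 = 17711 + 987 + 233 + 55 + 13 + 2, with no two terms consecutive in the sequence.

17711 + 987 + 233 + 55 + 13 + 2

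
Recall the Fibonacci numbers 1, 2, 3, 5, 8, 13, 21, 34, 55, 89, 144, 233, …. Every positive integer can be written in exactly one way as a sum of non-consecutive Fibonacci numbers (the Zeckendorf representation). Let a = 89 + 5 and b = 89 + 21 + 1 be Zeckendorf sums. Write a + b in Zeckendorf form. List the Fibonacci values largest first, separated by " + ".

144 + 55 + 5 + 1

The two numbers are 94 and 111, so their sum is 205.
take 144 (≤ 205); 205 − 144 = 61
take 55 (≤ 61); 61 − 55 = 6
take 5 (≤ 6); 6 − 5 = 1
take 1 (≤ 1); 1 − 1 = 0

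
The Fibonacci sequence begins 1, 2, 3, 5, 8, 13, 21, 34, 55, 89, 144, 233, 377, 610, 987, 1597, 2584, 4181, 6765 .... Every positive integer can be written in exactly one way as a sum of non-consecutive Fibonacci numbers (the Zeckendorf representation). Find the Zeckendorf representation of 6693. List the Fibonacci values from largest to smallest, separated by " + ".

subtract 4181 from 6693: 2512 remains
subtract 1597 from 2512: 915 remains
subtract 610 from 915: 305 remains
subtract 233 from 305: 72 remains
subtract 55 from 72: 17 remains
subtract 13 from 17: 4 remains
subtract 3 from 4: 1 remains
subtract 1 from 1: 0 remains
So 6693 = 4181 + 1597 + 610 + 233 + 55 + 13 + 3 + 1, with no two terms consecutive in the sequence.

4181 + 1597 + 610 + 233 + 55 + 13 + 3 + 1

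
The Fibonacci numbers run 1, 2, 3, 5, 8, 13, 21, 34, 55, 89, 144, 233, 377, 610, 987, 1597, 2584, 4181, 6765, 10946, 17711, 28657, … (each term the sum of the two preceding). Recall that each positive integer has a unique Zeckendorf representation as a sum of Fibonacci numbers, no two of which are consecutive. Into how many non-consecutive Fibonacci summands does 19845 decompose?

6

Greedily peel off the largest Fibonacci term at each step:
subtract 17711 from 19845: 2134 remains
subtract 1597 from 2134: 537 remains
subtract 377 from 537: 160 remains
subtract 144 from 160: 16 remains
subtract 13 from 16: 3 remains
subtract 3 from 3: 0 remains
19845 = 17711 + 1597 + 377 + 144 + 13 + 3, which has 6 terms.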